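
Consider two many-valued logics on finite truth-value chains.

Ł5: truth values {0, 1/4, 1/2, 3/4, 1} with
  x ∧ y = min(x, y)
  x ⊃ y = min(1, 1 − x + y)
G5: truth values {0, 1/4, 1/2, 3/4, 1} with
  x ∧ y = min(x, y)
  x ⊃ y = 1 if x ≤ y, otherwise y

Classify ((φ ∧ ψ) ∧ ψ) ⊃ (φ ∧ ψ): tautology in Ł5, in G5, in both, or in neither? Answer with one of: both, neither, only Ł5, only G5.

both

In Ł5: every assignment gives 1 — tautology.
In G5: every assignment gives 1 — tautology.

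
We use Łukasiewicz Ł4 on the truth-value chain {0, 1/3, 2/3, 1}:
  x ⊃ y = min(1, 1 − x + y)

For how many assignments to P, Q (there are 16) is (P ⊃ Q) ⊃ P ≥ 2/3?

9

P = 0, Q = 0 ↦ 0  <
P = 0, Q = 1/3 ↦ 0  <
P = 0, Q = 2/3 ↦ 0  <
P = 0, Q = 1 ↦ 0  <
P = 1/3, Q = 0 ↦ 2/3  ≥
P = 1/3, Q = 1/3 ↦ 1/3  <
P = 1/3, Q = 2/3 ↦ 1/3  <
P = 1/3, Q = 1 ↦ 1/3  <
P = 2/3, Q = 0 ↦ 1  ≥
P = 2/3, Q = 1/3 ↦ 1  ≥
P = 2/3, Q = 2/3 ↦ 2/3  ≥
P = 2/3, Q = 1 ↦ 2/3  ≥
P = 1, Q = 0 ↦ 1  ≥
P = 1, Q = 1/3 ↦ 1  ≥
P = 1, Q = 2/3 ↦ 1  ≥
P = 1, Q = 1 ↦ 1  ≥
So 9 of the 16 assignments meet the threshold.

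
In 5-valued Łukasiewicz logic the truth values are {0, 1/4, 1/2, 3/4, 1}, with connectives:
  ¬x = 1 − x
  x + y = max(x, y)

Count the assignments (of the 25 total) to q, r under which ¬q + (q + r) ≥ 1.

13

value 1: 13 assignments (counts)
value 3/4: 9 assignments
value 1/2: 3 assignments
So 13 of the 25 assignments meet the threshold.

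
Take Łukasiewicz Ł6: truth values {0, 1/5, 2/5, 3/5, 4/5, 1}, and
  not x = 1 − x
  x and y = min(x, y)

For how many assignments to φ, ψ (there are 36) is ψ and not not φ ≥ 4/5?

4

value 1: 1 assignment (counts)
value 4/5: 3 assignments (counts)
value 3/5: 5 assignments
value 2/5: 7 assignments
value 1/5: 9 assignments
value 0: 11 assignments
So 4 of the 36 assignments meet the threshold.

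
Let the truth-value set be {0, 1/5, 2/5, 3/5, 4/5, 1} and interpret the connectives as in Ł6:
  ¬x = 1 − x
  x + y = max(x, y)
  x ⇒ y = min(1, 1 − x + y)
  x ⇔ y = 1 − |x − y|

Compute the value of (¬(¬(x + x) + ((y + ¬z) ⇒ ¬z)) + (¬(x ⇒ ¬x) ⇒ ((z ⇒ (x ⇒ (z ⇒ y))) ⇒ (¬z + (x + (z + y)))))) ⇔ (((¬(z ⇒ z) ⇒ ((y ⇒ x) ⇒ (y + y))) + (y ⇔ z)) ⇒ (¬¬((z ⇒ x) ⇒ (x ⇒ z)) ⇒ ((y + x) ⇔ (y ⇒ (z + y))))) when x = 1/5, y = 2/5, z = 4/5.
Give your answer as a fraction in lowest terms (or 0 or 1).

x + x = 1/5 + 1/5 = 1/5
¬(x + x) = ¬1/5 = 4/5
¬z = ¬4/5 = 1/5
y + ¬z = 2/5 + 1/5 = 2/5
¬z = ¬4/5 = 1/5
(y + ¬z) ⇒ ¬z = 2/5 ⇒ 1/5 = 4/5
¬(x + x) + ((y + ¬z) ⇒ ¬z) = 4/5 + 4/5 = 4/5
¬(¬(x + x) + ((y + ¬z) ⇒ ¬z)) = ¬4/5 = 1/5
¬x = ¬1/5 = 4/5
x ⇒ ¬x = 1/5 ⇒ 4/5 = 1
¬(x ⇒ ¬x) = ¬1 = 0
z ⇒ y = 4/5 ⇒ 2/5 = 3/5
x ⇒ (z ⇒ y) = 1/5 ⇒ 3/5 = 1
z ⇒ (x ⇒ (z ⇒ y)) = 4/5 ⇒ 1 = 1
¬z = ¬4/5 = 1/5
z + y = 4/5 + 2/5 = 4/5
x + (z + y) = 1/5 + 4/5 = 4/5
¬z + (x + (z + y)) = 1/5 + 4/5 = 4/5
(z ⇒ (x ⇒ (z ⇒ y))) ⇒ (¬z + (x + (z + y))) = 1 ⇒ 4/5 = 4/5
¬(x ⇒ ¬x) ⇒ ((z ⇒ (x ⇒ (z ⇒ y))) ⇒ (¬z + (x + (z + y)))) = 0 ⇒ 4/5 = 1
¬(¬(x + x) + ((y + ¬z) ⇒ ¬z)) + (¬(x ⇒ ¬x) ⇒ ((z ⇒ (x ⇒ (z ⇒ y))) ⇒ (¬z + (x + (z + y))))) = 1/5 + 1 = 1
z ⇒ z = 4/5 ⇒ 4/5 = 1
¬(z ⇒ z) = ¬1 = 0
y ⇒ x = 2/5 ⇒ 1/5 = 4/5
y + y = 2/5 + 2/5 = 2/5
(y ⇒ x) ⇒ (y + y) = 4/5 ⇒ 2/5 = 3/5
¬(z ⇒ z) ⇒ ((y ⇒ x) ⇒ (y + y)) = 0 ⇒ 3/5 = 1
y ⇔ z = 2/5 ⇔ 4/5 = 3/5
(¬(z ⇒ z) ⇒ ((y ⇒ x) ⇒ (y + y))) + (y ⇔ z) = 1 + 3/5 = 1
z ⇒ x = 4/5 ⇒ 1/5 = 2/5
x ⇒ z = 1/5 ⇒ 4/5 = 1
(z ⇒ x) ⇒ (x ⇒ z) = 2/5 ⇒ 1 = 1
¬((z ⇒ x) ⇒ (x ⇒ z)) = ¬1 = 0
¬¬((z ⇒ x) ⇒ (x ⇒ z)) = ¬0 = 1
y + x = 2/5 + 1/5 = 2/5
z + y = 4/5 + 2/5 = 4/5
y ⇒ (z + y) = 2/5 ⇒ 4/5 = 1
(y + x) ⇔ (y ⇒ (z + y)) = 2/5 ⇔ 1 = 2/5
¬¬((z ⇒ x) ⇒ (x ⇒ z)) ⇒ ((y + x) ⇔ (y ⇒ (z + y))) = 1 ⇒ 2/5 = 2/5
((¬(z ⇒ z) ⇒ ((y ⇒ x) ⇒ (y + y))) + (y ⇔ z)) ⇒ (¬¬((z ⇒ x) ⇒ (x ⇒ z)) ⇒ ((y + x) ⇔ (y ⇒ (z + y)))) = 1 ⇒ 2/5 = 2/5
(¬(¬(x + x) + ((y + ¬z) ⇒ ¬z)) + (¬(x ⇒ ¬x) ⇒ ((z ⇒ (x ⇒ (z ⇒ y))) ⇒ (¬z + (x + (z + y)))))) ⇔ (((¬(z ⇒ z) ⇒ ((y ⇒ x) ⇒ (y + y))) + (y ⇔ z)) ⇒ (¬¬((z ⇒ x) ⇒ (x ⇒ z)) ⇒ ((y + x) ⇔ (y ⇒ (z + y))))) = 1 ⇔ 2/5 = 2/5

2/5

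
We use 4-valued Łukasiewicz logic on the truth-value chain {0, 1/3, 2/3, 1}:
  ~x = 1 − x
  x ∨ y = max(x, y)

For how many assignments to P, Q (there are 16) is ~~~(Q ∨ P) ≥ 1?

P = 0, Q = 0 ↦ 1  ≥
P = 0, Q = 1/3 ↦ 2/3  <
P = 0, Q = 2/3 ↦ 1/3  <
P = 0, Q = 1 ↦ 0  <
P = 1/3, Q = 0 ↦ 2/3  <
P = 1/3, Q = 1/3 ↦ 2/3  <
P = 1/3, Q = 2/3 ↦ 1/3  <
P = 1/3, Q = 1 ↦ 0  <
P = 2/3, Q = 0 ↦ 1/3  <
P = 2/3, Q = 1/3 ↦ 1/3  <
P = 2/3, Q = 2/3 ↦ 1/3  <
P = 2/3, Q = 1 ↦ 0  <
P = 1, Q = 0 ↦ 0  <
P = 1, Q = 1/3 ↦ 0  <
P = 1, Q = 2/3 ↦ 0  <
P = 1, Q = 1 ↦ 0  <
So 1 of the 16 assignments meets the threshold.

1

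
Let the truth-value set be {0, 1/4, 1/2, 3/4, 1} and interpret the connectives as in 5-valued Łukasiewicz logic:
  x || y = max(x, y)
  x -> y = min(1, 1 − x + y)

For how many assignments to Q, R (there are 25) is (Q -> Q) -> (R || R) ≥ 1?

value 1: 5 assignments (counts)
value 3/4: 5 assignments
value 1/2: 5 assignments
value 1/4: 5 assignments
value 0: 5 assignments
So 5 of the 25 assignments meet the threshold.

5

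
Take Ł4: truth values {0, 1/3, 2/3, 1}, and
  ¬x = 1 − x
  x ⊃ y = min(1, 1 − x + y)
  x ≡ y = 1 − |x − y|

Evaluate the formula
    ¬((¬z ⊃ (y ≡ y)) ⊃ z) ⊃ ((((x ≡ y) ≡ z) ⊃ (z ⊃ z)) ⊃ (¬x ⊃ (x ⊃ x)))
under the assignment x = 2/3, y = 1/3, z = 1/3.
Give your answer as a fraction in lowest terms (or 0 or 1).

¬z = ¬1/3 = 2/3
y ≡ y = 1/3 ≡ 1/3 = 1
¬z ⊃ (y ≡ y) = 2/3 ⊃ 1 = 1
(¬z ⊃ (y ≡ y)) ⊃ z = 1 ⊃ 1/3 = 1/3
¬((¬z ⊃ (y ≡ y)) ⊃ z) = ¬1/3 = 2/3
x ≡ y = 2/3 ≡ 1/3 = 2/3
(x ≡ y) ≡ z = 2/3 ≡ 1/3 = 2/3
z ⊃ z = 1/3 ⊃ 1/3 = 1
((x ≡ y) ≡ z) ⊃ (z ⊃ z) = 2/3 ⊃ 1 = 1
¬x = ¬2/3 = 1/3
x ⊃ x = 2/3 ⊃ 2/3 = 1
¬x ⊃ (x ⊃ x) = 1/3 ⊃ 1 = 1
(((x ≡ y) ≡ z) ⊃ (z ⊃ z)) ⊃ (¬x ⊃ (x ⊃ x)) = 1 ⊃ 1 = 1
¬((¬z ⊃ (y ≡ y)) ⊃ z) ⊃ ((((x ≡ y) ≡ z) ⊃ (z ⊃ z)) ⊃ (¬x ⊃ (x ⊃ x))) = 2/3 ⊃ 1 = 1

1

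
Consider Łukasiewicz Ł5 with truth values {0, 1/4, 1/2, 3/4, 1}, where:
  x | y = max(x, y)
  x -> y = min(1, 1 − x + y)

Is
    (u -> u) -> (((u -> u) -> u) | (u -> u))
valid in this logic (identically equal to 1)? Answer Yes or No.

Yes

u = 0 ↦ 1
u = 1/4 ↦ 1
u = 1/2 ↦ 1
u = 3/4 ↦ 1
u = 1 ↦ 1
Every assignment gives a value ≥ 1.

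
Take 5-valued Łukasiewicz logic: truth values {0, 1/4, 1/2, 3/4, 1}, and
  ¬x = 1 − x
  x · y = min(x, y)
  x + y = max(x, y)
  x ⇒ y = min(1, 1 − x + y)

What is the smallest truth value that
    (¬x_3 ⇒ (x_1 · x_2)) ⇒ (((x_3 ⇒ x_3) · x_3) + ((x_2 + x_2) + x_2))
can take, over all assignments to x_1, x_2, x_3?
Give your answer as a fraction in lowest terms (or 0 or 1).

Take x_1 = 1/2, x_2 = 1/2, x_3 = 1/2:
¬x_3 = ¬1/2 = 1/2
x_1 · x_2 = 1/2 · 1/2 = 1/2
¬x_3 ⇒ (x_1 · x_2) = 1/2 ⇒ 1/2 = 1
x_3 ⇒ x_3 = 1/2 ⇒ 1/2 = 1
(x_3 ⇒ x_3) · x_3 = 1 · 1/2 = 1/2
x_2 + x_2 = 1/2 + 1/2 = 1/2
(x_2 + x_2) + x_2 = 1/2 + 1/2 = 1/2
((x_3 ⇒ x_3) · x_3) + ((x_2 + x_2) + x_2) = 1/2 + 1/2 = 1/2
(¬x_3 ⇒ (x_1 · x_2)) ⇒ (((x_3 ⇒ x_3) · x_3) + ((x_2 + x_2) + x_2)) = 1 ⇒ 1/2 = 1/2
No assignment yields a value below 1/2, so this is the minimum.

1/2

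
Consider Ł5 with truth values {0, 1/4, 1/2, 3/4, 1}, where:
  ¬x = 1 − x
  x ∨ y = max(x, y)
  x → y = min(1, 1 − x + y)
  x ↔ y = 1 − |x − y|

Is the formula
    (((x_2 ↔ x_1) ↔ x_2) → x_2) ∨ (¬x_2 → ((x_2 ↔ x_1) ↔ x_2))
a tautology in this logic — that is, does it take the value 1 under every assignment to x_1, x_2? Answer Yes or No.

Counterexample: take x_1 = 0, x_2 = 1/4.
x_2 ↔ x_1 = 1/4 ↔ 0 = 3/4
(x_2 ↔ x_1) ↔ x_2 = 3/4 ↔ 1/4 = 1/2
((x_2 ↔ x_1) ↔ x_2) → x_2 = 1/2 → 1/4 = 3/4
¬x_2 = ¬1/4 = 3/4
x_2 ↔ x_1 = 1/4 ↔ 0 = 3/4
(x_2 ↔ x_1) ↔ x_2 = 3/4 ↔ 1/4 = 1/2
¬x_2 → ((x_2 ↔ x_1) ↔ x_2) = 3/4 → 1/2 = 3/4
(((x_2 ↔ x_1) ↔ x_2) → x_2) ∨ (¬x_2 → ((x_2 ↔ x_1) ↔ x_2)) = 3/4 ∨ 3/4 = 3/4
This gives 3/4 ≠ 1.

No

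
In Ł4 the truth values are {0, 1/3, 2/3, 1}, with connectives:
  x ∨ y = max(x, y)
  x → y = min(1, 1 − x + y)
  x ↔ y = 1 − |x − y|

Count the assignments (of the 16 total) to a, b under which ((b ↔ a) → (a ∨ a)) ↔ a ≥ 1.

a = 0, b = 0 ↦ 1  ≥
a = 0, b = 1/3 ↦ 2/3  <
a = 0, b = 2/3 ↦ 1/3  <
a = 0, b = 1 ↦ 0  <
a = 1/3, b = 0 ↦ 2/3  <
a = 1/3, b = 1/3 ↦ 1  ≥
a = 1/3, b = 2/3 ↦ 2/3  <
a = 1/3, b = 1 ↦ 1/3  <
a = 2/3, b = 0 ↦ 2/3  <
a = 2/3, b = 1/3 ↦ 2/3  <
a = 2/3, b = 2/3 ↦ 1  ≥
a = 2/3, b = 1 ↦ 2/3  <
a = 1, b = 0 ↦ 1  ≥
a = 1, b = 1/3 ↦ 1  ≥
a = 1, b = 2/3 ↦ 1  ≥
a = 1, b = 1 ↦ 1  ≥
So 7 of the 16 assignments meet the threshold.

7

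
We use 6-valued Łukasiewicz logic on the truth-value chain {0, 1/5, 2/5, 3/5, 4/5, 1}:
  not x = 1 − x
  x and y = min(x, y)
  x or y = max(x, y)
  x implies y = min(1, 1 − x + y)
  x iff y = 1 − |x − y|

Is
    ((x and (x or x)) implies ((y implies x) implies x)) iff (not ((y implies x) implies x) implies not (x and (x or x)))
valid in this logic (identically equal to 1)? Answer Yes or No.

Yes

At x = 2/5, y = 2/5, for instance:
x or x = 2/5 or 2/5 = 2/5
x and (x or x) = 2/5 and 2/5 = 2/5
y implies x = 2/5 implies 2/5 = 1
(y implies x) implies x = 1 implies 2/5 = 2/5
(x and (x or x)) implies ((y implies x) implies x) = 2/5 implies 2/5 = 1
not ((y implies x) implies x) = not 2/5 = 3/5
not (x and (x or x)) = not 2/5 = 3/5
not ((y implies x) implies x) implies not (x and (x or x)) = 3/5 implies 3/5 = 1
((x and (x or x)) implies ((y implies x) implies x)) iff (not ((y implies x) implies x) implies not (x and (x or x))) = 1 iff 1 = 1
and checking the remaining 35 assignments likewise gives ≥ 1 in every case.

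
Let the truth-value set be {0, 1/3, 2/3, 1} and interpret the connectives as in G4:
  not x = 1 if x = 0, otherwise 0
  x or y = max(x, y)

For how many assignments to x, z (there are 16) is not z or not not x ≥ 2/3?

13

x = 0, z = 0 ↦ 1  ≥
x = 0, z = 1/3 ↦ 0  <
x = 0, z = 2/3 ↦ 0  <
x = 0, z = 1 ↦ 0  <
x = 1/3, z = 0 ↦ 1  ≥
x = 1/3, z = 1/3 ↦ 1  ≥
x = 1/3, z = 2/3 ↦ 1  ≥
x = 1/3, z = 1 ↦ 1  ≥
x = 2/3, z = 0 ↦ 1  ≥
x = 2/3, z = 1/3 ↦ 1  ≥
x = 2/3, z = 2/3 ↦ 1  ≥
x = 2/3, z = 1 ↦ 1  ≥
x = 1, z = 0 ↦ 1  ≥
x = 1, z = 1/3 ↦ 1  ≥
x = 1, z = 2/3 ↦ 1  ≥
x = 1, z = 1 ↦ 1  ≥
So 13 of the 16 assignments meet the threshold.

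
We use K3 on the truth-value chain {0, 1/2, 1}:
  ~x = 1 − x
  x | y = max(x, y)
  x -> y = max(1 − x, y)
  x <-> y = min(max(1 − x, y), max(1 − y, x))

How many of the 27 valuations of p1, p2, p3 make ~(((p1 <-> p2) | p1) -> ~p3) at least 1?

value 1: 4 assignments (counts)
value 1/2: 12 assignments
value 0: 11 assignments
So 4 of the 27 assignments meet the threshold.

4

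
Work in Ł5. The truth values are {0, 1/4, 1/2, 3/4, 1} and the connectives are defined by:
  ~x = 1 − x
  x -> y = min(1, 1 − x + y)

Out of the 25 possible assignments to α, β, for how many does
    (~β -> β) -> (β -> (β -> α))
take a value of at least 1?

19

value 1: 19 assignments (counts)
value 3/4: 2 assignments
value 1/2: 2 assignments
value 1/4: 1 assignment
value 0: 1 assignment
So 19 of the 25 assignments meet the threshold.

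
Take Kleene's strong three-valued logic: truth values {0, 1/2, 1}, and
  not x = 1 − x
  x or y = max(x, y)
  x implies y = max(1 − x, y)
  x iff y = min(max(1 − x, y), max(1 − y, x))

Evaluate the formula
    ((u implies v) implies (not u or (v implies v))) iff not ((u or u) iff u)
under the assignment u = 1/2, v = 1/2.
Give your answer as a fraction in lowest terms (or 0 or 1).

u implies v = 1/2 implies 1/2 = 1/2
not u = not 1/2 = 1/2
v implies v = 1/2 implies 1/2 = 1/2
not u or (v implies v) = 1/2 or 1/2 = 1/2
(u implies v) implies (not u or (v implies v)) = 1/2 implies 1/2 = 1/2
u or u = 1/2 or 1/2 = 1/2
(u or u) iff u = 1/2 iff 1/2 = 1/2
not ((u or u) iff u) = not 1/2 = 1/2
((u implies v) implies (not u or (v implies v))) iff not ((u or u) iff u) = 1/2 iff 1/2 = 1/2

1/2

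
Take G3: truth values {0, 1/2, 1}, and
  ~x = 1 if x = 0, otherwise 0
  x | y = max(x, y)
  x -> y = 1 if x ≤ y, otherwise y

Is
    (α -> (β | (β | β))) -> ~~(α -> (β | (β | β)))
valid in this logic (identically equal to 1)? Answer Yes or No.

α = 0, β = 0 ↦ 1
α = 0, β = 1/2 ↦ 1
α = 0, β = 1 ↦ 1
α = 1/2, β = 0 ↦ 1
α = 1/2, β = 1/2 ↦ 1
α = 1/2, β = 1 ↦ 1
α = 1, β = 0 ↦ 1
α = 1, β = 1/2 ↦ 1
α = 1, β = 1 ↦ 1
Every assignment gives a value ≥ 1.

Yes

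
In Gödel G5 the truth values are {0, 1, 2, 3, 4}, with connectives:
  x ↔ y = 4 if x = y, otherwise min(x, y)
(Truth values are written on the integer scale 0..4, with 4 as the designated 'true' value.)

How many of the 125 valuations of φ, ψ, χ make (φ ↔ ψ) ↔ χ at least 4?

value 4: 25 assignments (counts)
value 3: 7 assignments
value 2: 15 assignments
value 1: 29 assignments
value 0: 49 assignments
So 25 of the 125 assignments meet the threshold.

25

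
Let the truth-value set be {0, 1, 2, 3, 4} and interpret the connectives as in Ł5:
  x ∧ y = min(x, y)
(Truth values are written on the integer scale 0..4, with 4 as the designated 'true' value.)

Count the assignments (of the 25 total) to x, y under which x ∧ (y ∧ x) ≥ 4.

value 4: 1 assignment (counts)
value 3: 3 assignments
value 2: 5 assignments
value 1: 7 assignments
value 0: 9 assignments
So 1 of the 25 assignments meets the threshold.

1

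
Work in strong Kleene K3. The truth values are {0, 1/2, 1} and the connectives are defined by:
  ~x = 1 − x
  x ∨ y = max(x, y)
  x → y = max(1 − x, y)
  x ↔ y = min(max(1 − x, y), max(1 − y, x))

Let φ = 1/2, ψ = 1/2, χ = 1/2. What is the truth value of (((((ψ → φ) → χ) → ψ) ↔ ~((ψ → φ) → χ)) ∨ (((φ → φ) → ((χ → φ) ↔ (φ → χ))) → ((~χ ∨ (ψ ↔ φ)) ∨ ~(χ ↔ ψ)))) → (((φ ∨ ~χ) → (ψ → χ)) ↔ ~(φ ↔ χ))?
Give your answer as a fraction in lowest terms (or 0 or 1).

1/2

ψ → φ = 1/2 → 1/2 = 1/2
(ψ → φ) → χ = 1/2 → 1/2 = 1/2
((ψ → φ) → χ) → ψ = 1/2 → 1/2 = 1/2
ψ → φ = 1/2 → 1/2 = 1/2
(ψ → φ) → χ = 1/2 → 1/2 = 1/2
~((ψ → φ) → χ) = ~1/2 = 1/2
(((ψ → φ) → χ) → ψ) ↔ ~((ψ → φ) → χ) = 1/2 ↔ 1/2 = 1/2
φ → φ = 1/2 → 1/2 = 1/2
χ → φ = 1/2 → 1/2 = 1/2
φ → χ = 1/2 → 1/2 = 1/2
(χ → φ) ↔ (φ → χ) = 1/2 ↔ 1/2 = 1/2
(φ → φ) → ((χ → φ) ↔ (φ → χ)) = 1/2 → 1/2 = 1/2
~χ = ~1/2 = 1/2
ψ ↔ φ = 1/2 ↔ 1/2 = 1/2
~χ ∨ (ψ ↔ φ) = 1/2 ∨ 1/2 = 1/2
χ ↔ ψ = 1/2 ↔ 1/2 = 1/2
~(χ ↔ ψ) = ~1/2 = 1/2
(~χ ∨ (ψ ↔ φ)) ∨ ~(χ ↔ ψ) = 1/2 ∨ 1/2 = 1/2
((φ → φ) → ((χ → φ) ↔ (φ → χ))) → ((~χ ∨ (ψ ↔ φ)) ∨ ~(χ ↔ ψ)) = 1/2 → 1/2 = 1/2
((((ψ → φ) → χ) → ψ) ↔ ~((ψ → φ) → χ)) ∨ (((φ → φ) → ((χ → φ) ↔ (φ → χ))) → ((~χ ∨ (ψ ↔ φ)) ∨ ~(χ ↔ ψ))) = 1/2 ∨ 1/2 = 1/2
~χ = ~1/2 = 1/2
φ ∨ ~χ = 1/2 ∨ 1/2 = 1/2
ψ → χ = 1/2 → 1/2 = 1/2
(φ ∨ ~χ) → (ψ → χ) = 1/2 → 1/2 = 1/2
φ ↔ χ = 1/2 ↔ 1/2 = 1/2
~(φ ↔ χ) = ~1/2 = 1/2
((φ ∨ ~χ) → (ψ → χ)) ↔ ~(φ ↔ χ) = 1/2 ↔ 1/2 = 1/2
(((((ψ → φ) → χ) → ψ) ↔ ~((ψ → φ) → χ)) ∨ (((φ → φ) → ((χ → φ) ↔ (φ → χ))) → ((~χ ∨ (ψ ↔ φ)) ∨ ~(χ ↔ ψ)))) → (((φ ∨ ~χ) → (ψ → χ)) ↔ ~(φ ↔ χ)) = 1/2 → 1/2 = 1/2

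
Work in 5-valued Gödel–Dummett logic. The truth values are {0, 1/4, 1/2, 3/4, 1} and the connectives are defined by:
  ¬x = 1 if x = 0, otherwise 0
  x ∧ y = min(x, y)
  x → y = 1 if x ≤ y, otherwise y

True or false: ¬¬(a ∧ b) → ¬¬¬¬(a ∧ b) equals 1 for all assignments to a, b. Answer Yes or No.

Yes

At a = 0, b = 1/4, for instance:
a ∧ b = 0 ∧ 1/4 = 0
¬(a ∧ b) = ¬0 = 1
¬¬(a ∧ b) = ¬1 = 0
¬¬¬(a ∧ b) = ¬0 = 1
¬¬¬¬(a ∧ b) = ¬1 = 0
¬¬(a ∧ b) → ¬¬¬¬(a ∧ b) = 0 → 0 = 1
and checking the remaining 24 assignments likewise gives ≥ 1 in every case.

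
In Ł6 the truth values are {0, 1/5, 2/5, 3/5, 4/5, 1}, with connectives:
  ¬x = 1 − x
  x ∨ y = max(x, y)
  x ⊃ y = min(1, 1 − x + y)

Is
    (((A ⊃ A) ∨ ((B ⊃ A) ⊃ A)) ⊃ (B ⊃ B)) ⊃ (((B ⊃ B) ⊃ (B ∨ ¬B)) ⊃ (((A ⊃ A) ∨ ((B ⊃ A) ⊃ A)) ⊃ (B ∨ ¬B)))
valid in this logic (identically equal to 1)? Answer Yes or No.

At A = 1/5, B = 4/5, for instance:
A ⊃ A = 1/5 ⊃ 1/5 = 1
B ⊃ A = 4/5 ⊃ 1/5 = 2/5
(B ⊃ A) ⊃ A = 2/5 ⊃ 1/5 = 4/5
(A ⊃ A) ∨ ((B ⊃ A) ⊃ A) = 1 ∨ 4/5 = 1
B ⊃ B = 4/5 ⊃ 4/5 = 1
((A ⊃ A) ∨ ((B ⊃ A) ⊃ A)) ⊃ (B ⊃ B) = 1 ⊃ 1 = 1
¬B = ¬4/5 = 1/5
B ∨ ¬B = 4/5 ∨ 1/5 = 4/5
(B ⊃ B) ⊃ (B ∨ ¬B) = 1 ⊃ 4/5 = 4/5
((A ⊃ A) ∨ ((B ⊃ A) ⊃ A)) ⊃ (B ∨ ¬B) = 1 ⊃ 4/5 = 4/5
((B ⊃ B) ⊃ (B ∨ ¬B)) ⊃ (((A ⊃ A) ∨ ((B ⊃ A) ⊃ A)) ⊃ (B ∨ ¬B)) = 4/5 ⊃ 4/5 = 1
(((A ⊃ A) ∨ ((B ⊃ A) ⊃ A)) ⊃ (B ⊃ B)) ⊃ (((B ⊃ B) ⊃ (B ∨ ¬B)) ⊃ (((A ⊃ A) ∨ ((B ⊃ A) ⊃ A)) ⊃ (B ∨ ¬B))) = 1 ⊃ 1 = 1
and checking the remaining 35 assignments likewise gives ≥ 1 in every case.

Yes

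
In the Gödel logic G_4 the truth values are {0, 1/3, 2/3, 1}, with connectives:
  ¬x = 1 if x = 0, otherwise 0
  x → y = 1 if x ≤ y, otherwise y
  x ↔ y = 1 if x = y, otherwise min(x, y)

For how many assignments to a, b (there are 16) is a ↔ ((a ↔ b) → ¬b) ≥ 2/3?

2

a = 0, b = 0 ↦ 0  <
a = 0, b = 1/3 ↦ 0  <
a = 0, b = 2/3 ↦ 0  <
a = 0, b = 1 ↦ 0  <
a = 1/3, b = 0 ↦ 1/3  <
a = 1/3, b = 1/3 ↦ 0  <
a = 1/3, b = 2/3 ↦ 0  <
a = 1/3, b = 1 ↦ 0  <
a = 2/3, b = 0 ↦ 2/3  ≥
a = 2/3, b = 1/3 ↦ 0  <
a = 2/3, b = 2/3 ↦ 0  <
a = 2/3, b = 1 ↦ 0  <
a = 1, b = 0 ↦ 1  ≥
a = 1, b = 1/3 ↦ 0  <
a = 1, b = 2/3 ↦ 0  <
a = 1, b = 1 ↦ 0  <
So 2 of the 16 assignments meet the threshold.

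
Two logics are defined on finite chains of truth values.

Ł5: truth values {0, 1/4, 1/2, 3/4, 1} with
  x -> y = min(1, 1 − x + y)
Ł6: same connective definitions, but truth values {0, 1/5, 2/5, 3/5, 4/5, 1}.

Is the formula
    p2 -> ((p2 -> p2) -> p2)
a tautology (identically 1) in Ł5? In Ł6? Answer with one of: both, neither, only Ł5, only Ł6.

In Ł5: every assignment gives 1 — tautology.
In Ł6: every assignment gives 1 — tautology.

both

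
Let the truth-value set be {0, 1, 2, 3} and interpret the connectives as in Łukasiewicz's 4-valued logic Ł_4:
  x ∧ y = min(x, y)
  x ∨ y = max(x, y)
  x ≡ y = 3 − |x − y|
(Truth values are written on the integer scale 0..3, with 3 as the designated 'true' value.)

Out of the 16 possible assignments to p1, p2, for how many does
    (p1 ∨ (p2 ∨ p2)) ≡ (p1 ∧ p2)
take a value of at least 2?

p1 = 0, p2 = 0 ↦ 3  ≥
p1 = 0, p2 = 1 ↦ 2  ≥
p1 = 0, p2 = 2 ↦ 1  <
p1 = 0, p2 = 3 ↦ 0  <
p1 = 1, p2 = 0 ↦ 2  ≥
p1 = 1, p2 = 1 ↦ 3  ≥
p1 = 1, p2 = 2 ↦ 2  ≥
p1 = 1, p2 = 3 ↦ 1  <
p1 = 2, p2 = 0 ↦ 1  <
p1 = 2, p2 = 1 ↦ 2  ≥
p1 = 2, p2 = 2 ↦ 3  ≥
p1 = 2, p2 = 3 ↦ 2  ≥
p1 = 3, p2 = 0 ↦ 0  <
p1 = 3, p2 = 1 ↦ 1  <
p1 = 3, p2 = 2 ↦ 2  ≥
p1 = 3, p2 = 3 ↦ 3  ≥
So 10 of the 16 assignments meet the threshold.

10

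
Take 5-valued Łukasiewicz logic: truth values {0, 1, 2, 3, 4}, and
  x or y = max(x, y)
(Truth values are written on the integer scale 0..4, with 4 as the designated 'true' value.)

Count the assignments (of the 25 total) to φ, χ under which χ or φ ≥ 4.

9

value 4: 9 assignments (counts)
value 3: 7 assignments
value 2: 5 assignments
value 1: 3 assignments
value 0: 1 assignment
So 9 of the 25 assignments meet the threshold.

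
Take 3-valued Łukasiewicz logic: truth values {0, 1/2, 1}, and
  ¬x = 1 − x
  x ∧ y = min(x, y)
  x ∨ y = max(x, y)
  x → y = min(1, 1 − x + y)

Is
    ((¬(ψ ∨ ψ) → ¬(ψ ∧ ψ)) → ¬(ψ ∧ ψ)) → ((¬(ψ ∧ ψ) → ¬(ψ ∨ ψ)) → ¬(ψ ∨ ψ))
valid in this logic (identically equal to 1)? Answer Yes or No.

Yes

ψ = 0 ↦ 1
ψ = 1/2 ↦ 1
ψ = 1 ↦ 1
Every assignment gives a value ≥ 1.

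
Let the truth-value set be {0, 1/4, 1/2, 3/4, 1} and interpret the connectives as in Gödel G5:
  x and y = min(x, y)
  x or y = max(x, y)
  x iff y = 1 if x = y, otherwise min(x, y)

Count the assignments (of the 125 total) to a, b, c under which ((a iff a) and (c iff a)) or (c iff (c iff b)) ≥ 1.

69

value 1: 69 assignments (counts)
value 3/4: 14 assignments
value 1/2: 18 assignments
value 1/4: 16 assignments
value 0: 8 assignments
So 69 of the 125 assignments meet the threshold.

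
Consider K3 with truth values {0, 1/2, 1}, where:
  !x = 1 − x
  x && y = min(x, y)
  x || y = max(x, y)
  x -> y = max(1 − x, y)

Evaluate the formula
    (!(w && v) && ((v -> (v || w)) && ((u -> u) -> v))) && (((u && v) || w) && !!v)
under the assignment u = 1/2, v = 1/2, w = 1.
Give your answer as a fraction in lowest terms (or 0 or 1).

1/2

w && v = 1 && 1/2 = 1/2
!(w && v) = !1/2 = 1/2
v || w = 1/2 || 1 = 1
v -> (v || w) = 1/2 -> 1 = 1
u -> u = 1/2 -> 1/2 = 1/2
(u -> u) -> v = 1/2 -> 1/2 = 1/2
(v -> (v || w)) && ((u -> u) -> v) = 1 && 1/2 = 1/2
!(w && v) && ((v -> (v || w)) && ((u -> u) -> v)) = 1/2 && 1/2 = 1/2
u && v = 1/2 && 1/2 = 1/2
(u && v) || w = 1/2 || 1 = 1
!v = !1/2 = 1/2
!!v = !1/2 = 1/2
((u && v) || w) && !!v = 1 && 1/2 = 1/2
(!(w && v) && ((v -> (v || w)) && ((u -> u) -> v))) && (((u && v) || w) && !!v) = 1/2 && 1/2 = 1/2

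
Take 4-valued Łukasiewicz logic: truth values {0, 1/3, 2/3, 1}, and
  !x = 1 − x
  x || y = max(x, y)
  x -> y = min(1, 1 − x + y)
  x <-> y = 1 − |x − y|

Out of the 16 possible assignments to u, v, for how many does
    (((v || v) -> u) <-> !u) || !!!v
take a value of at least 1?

5

u = 0, v = 0 ↦ 1  ≥
u = 0, v = 1/3 ↦ 2/3  <
u = 0, v = 2/3 ↦ 1/3  <
u = 0, v = 1 ↦ 0  <
u = 1/3, v = 0 ↦ 1  ≥
u = 1/3, v = 1/3 ↦ 2/3  <
u = 1/3, v = 2/3 ↦ 1  ≥
u = 1/3, v = 1 ↦ 2/3  <
u = 2/3, v = 0 ↦ 1  ≥
u = 2/3, v = 1/3 ↦ 2/3  <
u = 2/3, v = 2/3 ↦ 1/3  <
u = 2/3, v = 1 ↦ 2/3  <
u = 1, v = 0 ↦ 1  ≥
u = 1, v = 1/3 ↦ 2/3  <
u = 1, v = 2/3 ↦ 1/3  <
u = 1, v = 1 ↦ 0  <
So 5 of the 16 assignments meet the threshold.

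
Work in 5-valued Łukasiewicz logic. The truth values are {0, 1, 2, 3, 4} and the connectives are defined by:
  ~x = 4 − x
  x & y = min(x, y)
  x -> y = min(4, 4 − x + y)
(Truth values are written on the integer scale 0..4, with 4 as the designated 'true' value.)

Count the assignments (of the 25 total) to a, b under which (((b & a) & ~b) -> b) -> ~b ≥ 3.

value 4: 5 assignments (counts)
value 3: 5 assignments (counts)
value 2: 5 assignments
value 1: 5 assignments
value 0: 5 assignments
So 10 of the 25 assignments meet the threshold.

10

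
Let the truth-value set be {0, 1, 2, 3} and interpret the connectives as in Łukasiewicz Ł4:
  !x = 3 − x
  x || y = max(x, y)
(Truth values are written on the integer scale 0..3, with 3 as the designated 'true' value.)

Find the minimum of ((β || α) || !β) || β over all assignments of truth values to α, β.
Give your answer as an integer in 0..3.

Take α = 0, β = 1:
β || α = 1 || 0 = 1
!β = !1 = 2
(β || α) || !β = 1 || 2 = 2
((β || α) || !β) || β = 2 || 1 = 2
No assignment yields a value below 2, so this is the minimum.

2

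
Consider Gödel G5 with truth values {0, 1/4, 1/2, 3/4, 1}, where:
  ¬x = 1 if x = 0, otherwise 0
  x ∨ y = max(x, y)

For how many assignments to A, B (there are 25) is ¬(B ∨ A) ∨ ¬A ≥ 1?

value 1: 5 assignments (counts)
value 0: 20 assignments
So 5 of the 25 assignments meet the threshold.

5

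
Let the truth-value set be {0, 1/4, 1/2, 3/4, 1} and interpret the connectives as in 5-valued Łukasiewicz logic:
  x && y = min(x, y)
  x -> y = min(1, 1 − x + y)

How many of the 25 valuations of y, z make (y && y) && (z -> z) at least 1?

value 1: 5 assignments (counts)
value 3/4: 5 assignments
value 1/2: 5 assignments
value 1/4: 5 assignments
value 0: 5 assignments
So 5 of the 25 assignments meet the threshold.

5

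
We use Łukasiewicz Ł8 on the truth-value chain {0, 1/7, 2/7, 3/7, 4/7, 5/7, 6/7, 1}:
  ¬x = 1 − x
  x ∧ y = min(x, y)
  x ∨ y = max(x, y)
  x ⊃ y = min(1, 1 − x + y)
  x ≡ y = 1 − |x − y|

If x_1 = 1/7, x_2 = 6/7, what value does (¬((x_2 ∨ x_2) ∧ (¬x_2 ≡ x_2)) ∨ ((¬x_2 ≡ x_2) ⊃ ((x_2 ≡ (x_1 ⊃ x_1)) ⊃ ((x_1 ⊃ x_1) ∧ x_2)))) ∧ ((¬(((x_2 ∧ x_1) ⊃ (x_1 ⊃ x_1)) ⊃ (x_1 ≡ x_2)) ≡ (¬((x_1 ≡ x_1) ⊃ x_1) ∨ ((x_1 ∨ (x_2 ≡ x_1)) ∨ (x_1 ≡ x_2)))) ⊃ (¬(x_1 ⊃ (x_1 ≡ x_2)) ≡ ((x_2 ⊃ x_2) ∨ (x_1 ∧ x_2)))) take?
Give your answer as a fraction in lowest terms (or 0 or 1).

1/7

x_2 ∨ x_2 = 6/7 ∨ 6/7 = 6/7
¬x_2 = ¬6/7 = 1/7
¬x_2 ≡ x_2 = 1/7 ≡ 6/7 = 2/7
(x_2 ∨ x_2) ∧ (¬x_2 ≡ x_2) = 6/7 ∧ 2/7 = 2/7
¬((x_2 ∨ x_2) ∧ (¬x_2 ≡ x_2)) = ¬2/7 = 5/7
¬x_2 = ¬6/7 = 1/7
¬x_2 ≡ x_2 = 1/7 ≡ 6/7 = 2/7
x_1 ⊃ x_1 = 1/7 ⊃ 1/7 = 1
x_2 ≡ (x_1 ⊃ x_1) = 6/7 ≡ 1 = 6/7
x_1 ⊃ x_1 = 1/7 ⊃ 1/7 = 1
(x_1 ⊃ x_1) ∧ x_2 = 1 ∧ 6/7 = 6/7
(x_2 ≡ (x_1 ⊃ x_1)) ⊃ ((x_1 ⊃ x_1) ∧ x_2) = 6/7 ⊃ 6/7 = 1
(¬x_2 ≡ x_2) ⊃ ((x_2 ≡ (x_1 ⊃ x_1)) ⊃ ((x_1 ⊃ x_1) ∧ x_2)) = 2/7 ⊃ 1 = 1
¬((x_2 ∨ x_2) ∧ (¬x_2 ≡ x_2)) ∨ ((¬x_2 ≡ x_2) ⊃ ((x_2 ≡ (x_1 ⊃ x_1)) ⊃ ((x_1 ⊃ x_1) ∧ x_2))) = 5/7 ∨ 1 = 1
x_2 ∧ x_1 = 6/7 ∧ 1/7 = 1/7
x_1 ⊃ x_1 = 1/7 ⊃ 1/7 = 1
(x_2 ∧ x_1) ⊃ (x_1 ⊃ x_1) = 1/7 ⊃ 1 = 1
x_1 ≡ x_2 = 1/7 ≡ 6/7 = 2/7
((x_2 ∧ x_1) ⊃ (x_1 ⊃ x_1)) ⊃ (x_1 ≡ x_2) = 1 ⊃ 2/7 = 2/7
¬(((x_2 ∧ x_1) ⊃ (x_1 ⊃ x_1)) ⊃ (x_1 ≡ x_2)) = ¬2/7 = 5/7
x_1 ≡ x_1 = 1/7 ≡ 1/7 = 1
(x_1 ≡ x_1) ⊃ x_1 = 1 ⊃ 1/7 = 1/7
¬((x_1 ≡ x_1) ⊃ x_1) = ¬1/7 = 6/7
x_2 ≡ x_1 = 6/7 ≡ 1/7 = 2/7
x_1 ∨ (x_2 ≡ x_1) = 1/7 ∨ 2/7 = 2/7
x_1 ≡ x_2 = 1/7 ≡ 6/7 = 2/7
(x_1 ∨ (x_2 ≡ x_1)) ∨ (x_1 ≡ x_2) = 2/7 ∨ 2/7 = 2/7
¬((x_1 ≡ x_1) ⊃ x_1) ∨ ((x_1 ∨ (x_2 ≡ x_1)) ∨ (x_1 ≡ x_2)) = 6/7 ∨ 2/7 = 6/7
¬(((x_2 ∧ x_1) ⊃ (x_1 ⊃ x_1)) ⊃ (x_1 ≡ x_2)) ≡ (¬((x_1 ≡ x_1) ⊃ x_1) ∨ ((x_1 ∨ (x_2 ≡ x_1)) ∨ (x_1 ≡ x_2))) = 5/7 ≡ 6/7 = 6/7
x_1 ≡ x_2 = 1/7 ≡ 6/7 = 2/7
x_1 ⊃ (x_1 ≡ x_2) = 1/7 ⊃ 2/7 = 1
¬(x_1 ⊃ (x_1 ≡ x_2)) = ¬1 = 0
x_2 ⊃ x_2 = 6/7 ⊃ 6/7 = 1
x_1 ∧ x_2 = 1/7 ∧ 6/7 = 1/7
(x_2 ⊃ x_2) ∨ (x_1 ∧ x_2) = 1 ∨ 1/7 = 1
¬(x_1 ⊃ (x_1 ≡ x_2)) ≡ ((x_2 ⊃ x_2) ∨ (x_1 ∧ x_2)) = 0 ≡ 1 = 0
(¬(((x_2 ∧ x_1) ⊃ (x_1 ⊃ x_1)) ⊃ (x_1 ≡ x_2)) ≡ (¬((x_1 ≡ x_1) ⊃ x_1) ∨ ((x_1 ∨ (x_2 ≡ x_1)) ∨ (x_1 ≡ x_2)))) ⊃ (¬(x_1 ⊃ (x_1 ≡ x_2)) ≡ ((x_2 ⊃ x_2) ∨ (x_1 ∧ x_2))) = 6/7 ⊃ 0 = 1/7
(¬((x_2 ∨ x_2) ∧ (¬x_2 ≡ x_2)) ∨ ((¬x_2 ≡ x_2) ⊃ ((x_2 ≡ (x_1 ⊃ x_1)) ⊃ ((x_1 ⊃ x_1) ∧ x_2)))) ∧ ((¬(((x_2 ∧ x_1) ⊃ (x_1 ⊃ x_1)) ⊃ (x_1 ≡ x_2)) ≡ (¬((x_1 ≡ x_1) ⊃ x_1) ∨ ((x_1 ∨ (x_2 ≡ x_1)) ∨ (x_1 ≡ x_2)))) ⊃ (¬(x_1 ⊃ (x_1 ≡ x_2)) ≡ ((x_2 ⊃ x_2) ∨ (x_1 ∧ x_2)))) = 1 ∧ 1/7 = 1/7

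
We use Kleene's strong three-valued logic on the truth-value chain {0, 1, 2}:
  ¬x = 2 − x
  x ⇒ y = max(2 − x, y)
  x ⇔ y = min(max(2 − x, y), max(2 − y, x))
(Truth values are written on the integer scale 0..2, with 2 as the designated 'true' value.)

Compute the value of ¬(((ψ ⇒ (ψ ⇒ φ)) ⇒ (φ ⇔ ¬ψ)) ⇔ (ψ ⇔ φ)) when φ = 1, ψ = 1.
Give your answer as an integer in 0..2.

1

ψ ⇒ φ = 1 ⇒ 1 = 1
ψ ⇒ (ψ ⇒ φ) = 1 ⇒ 1 = 1
¬ψ = ¬1 = 1
φ ⇔ ¬ψ = 1 ⇔ 1 = 1
(ψ ⇒ (ψ ⇒ φ)) ⇒ (φ ⇔ ¬ψ) = 1 ⇒ 1 = 1
ψ ⇔ φ = 1 ⇔ 1 = 1
((ψ ⇒ (ψ ⇒ φ)) ⇒ (φ ⇔ ¬ψ)) ⇔ (ψ ⇔ φ) = 1 ⇔ 1 = 1
¬(((ψ ⇒ (ψ ⇒ φ)) ⇒ (φ ⇔ ¬ψ)) ⇔ (ψ ⇔ φ)) = ¬1 = 1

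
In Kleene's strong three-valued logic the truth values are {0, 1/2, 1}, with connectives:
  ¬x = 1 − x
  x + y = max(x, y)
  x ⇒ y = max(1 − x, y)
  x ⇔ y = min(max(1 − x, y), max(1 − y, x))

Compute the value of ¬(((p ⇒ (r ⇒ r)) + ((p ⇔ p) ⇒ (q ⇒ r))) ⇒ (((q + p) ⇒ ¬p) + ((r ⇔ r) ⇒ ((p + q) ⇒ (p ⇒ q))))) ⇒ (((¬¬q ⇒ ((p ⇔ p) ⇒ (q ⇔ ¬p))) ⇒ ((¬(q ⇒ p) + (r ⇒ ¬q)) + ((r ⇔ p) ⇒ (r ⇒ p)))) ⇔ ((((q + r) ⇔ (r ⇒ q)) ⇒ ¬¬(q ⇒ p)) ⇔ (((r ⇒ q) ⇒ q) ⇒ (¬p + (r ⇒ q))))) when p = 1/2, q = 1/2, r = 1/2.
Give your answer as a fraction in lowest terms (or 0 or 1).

r ⇒ r = 1/2 ⇒ 1/2 = 1/2
p ⇒ (r ⇒ r) = 1/2 ⇒ 1/2 = 1/2
p ⇔ p = 1/2 ⇔ 1/2 = 1/2
q ⇒ r = 1/2 ⇒ 1/2 = 1/2
(p ⇔ p) ⇒ (q ⇒ r) = 1/2 ⇒ 1/2 = 1/2
(p ⇒ (r ⇒ r)) + ((p ⇔ p) ⇒ (q ⇒ r)) = 1/2 + 1/2 = 1/2
q + p = 1/2 + 1/2 = 1/2
¬p = ¬1/2 = 1/2
(q + p) ⇒ ¬p = 1/2 ⇒ 1/2 = 1/2
r ⇔ r = 1/2 ⇔ 1/2 = 1/2
p + q = 1/2 + 1/2 = 1/2
p ⇒ q = 1/2 ⇒ 1/2 = 1/2
(p + q) ⇒ (p ⇒ q) = 1/2 ⇒ 1/2 = 1/2
(r ⇔ r) ⇒ ((p + q) ⇒ (p ⇒ q)) = 1/2 ⇒ 1/2 = 1/2
((q + p) ⇒ ¬p) + ((r ⇔ r) ⇒ ((p + q) ⇒ (p ⇒ q))) = 1/2 + 1/2 = 1/2
((p ⇒ (r ⇒ r)) + ((p ⇔ p) ⇒ (q ⇒ r))) ⇒ (((q + p) ⇒ ¬p) + ((r ⇔ r) ⇒ ((p + q) ⇒ (p ⇒ q)))) = 1/2 ⇒ 1/2 = 1/2
¬(((p ⇒ (r ⇒ r)) + ((p ⇔ p) ⇒ (q ⇒ r))) ⇒ (((q + p) ⇒ ¬p) + ((r ⇔ r) ⇒ ((p + q) ⇒ (p ⇒ q))))) = ¬1/2 = 1/2
¬q = ¬1/2 = 1/2
¬¬q = ¬1/2 = 1/2
p ⇔ p = 1/2 ⇔ 1/2 = 1/2
¬p = ¬1/2 = 1/2
q ⇔ ¬p = 1/2 ⇔ 1/2 = 1/2
(p ⇔ p) ⇒ (q ⇔ ¬p) = 1/2 ⇒ 1/2 = 1/2
¬¬q ⇒ ((p ⇔ p) ⇒ (q ⇔ ¬p)) = 1/2 ⇒ 1/2 = 1/2
q ⇒ p = 1/2 ⇒ 1/2 = 1/2
¬(q ⇒ p) = ¬1/2 = 1/2
¬q = ¬1/2 = 1/2
r ⇒ ¬q = 1/2 ⇒ 1/2 = 1/2
¬(q ⇒ p) + (r ⇒ ¬q) = 1/2 + 1/2 = 1/2
r ⇔ p = 1/2 ⇔ 1/2 = 1/2
r ⇒ p = 1/2 ⇒ 1/2 = 1/2
(r ⇔ p) ⇒ (r ⇒ p) = 1/2 ⇒ 1/2 = 1/2
(¬(q ⇒ p) + (r ⇒ ¬q)) + ((r ⇔ p) ⇒ (r ⇒ p)) = 1/2 + 1/2 = 1/2
(¬¬q ⇒ ((p ⇔ p) ⇒ (q ⇔ ¬p))) ⇒ ((¬(q ⇒ p) + (r ⇒ ¬q)) + ((r ⇔ p) ⇒ (r ⇒ p))) = 1/2 ⇒ 1/2 = 1/2
q + r = 1/2 + 1/2 = 1/2
r ⇒ q = 1/2 ⇒ 1/2 = 1/2
(q + r) ⇔ (r ⇒ q) = 1/2 ⇔ 1/2 = 1/2
q ⇒ p = 1/2 ⇒ 1/2 = 1/2
¬(q ⇒ p) = ¬1/2 = 1/2
¬¬(q ⇒ p) = ¬1/2 = 1/2
((q + r) ⇔ (r ⇒ q)) ⇒ ¬¬(q ⇒ p) = 1/2 ⇒ 1/2 = 1/2
r ⇒ q = 1/2 ⇒ 1/2 = 1/2
(r ⇒ q) ⇒ q = 1/2 ⇒ 1/2 = 1/2
¬p = ¬1/2 = 1/2
r ⇒ q = 1/2 ⇒ 1/2 = 1/2
¬p + (r ⇒ q) = 1/2 + 1/2 = 1/2
((r ⇒ q) ⇒ q) ⇒ (¬p + (r ⇒ q)) = 1/2 ⇒ 1/2 = 1/2
(((q + r) ⇔ (r ⇒ q)) ⇒ ¬¬(q ⇒ p)) ⇔ (((r ⇒ q) ⇒ q) ⇒ (¬p + (r ⇒ q))) = 1/2 ⇔ 1/2 = 1/2
((¬¬q ⇒ ((p ⇔ p) ⇒ (q ⇔ ¬p))) ⇒ ((¬(q ⇒ p) + (r ⇒ ¬q)) + ((r ⇔ p) ⇒ (r ⇒ p)))) ⇔ ((((q + r) ⇔ (r ⇒ q)) ⇒ ¬¬(q ⇒ p)) ⇔ (((r ⇒ q) ⇒ q) ⇒ (¬p + (r ⇒ q)))) = 1/2 ⇔ 1/2 = 1/2
¬(((p ⇒ (r ⇒ r)) + ((p ⇔ p) ⇒ (q ⇒ r))) ⇒ (((q + p) ⇒ ¬p) + ((r ⇔ r) ⇒ ((p + q) ⇒ (p ⇒ q))))) ⇒ (((¬¬q ⇒ ((p ⇔ p) ⇒ (q ⇔ ¬p))) ⇒ ((¬(q ⇒ p) + (r ⇒ ¬q)) + ((r ⇔ p) ⇒ (r ⇒ p)))) ⇔ ((((q + r) ⇔ (r ⇒ q)) ⇒ ¬¬(q ⇒ p)) ⇔ (((r ⇒ q) ⇒ q) ⇒ (¬p + (r ⇒ q))))) = 1/2 ⇒ 1/2 = 1/2

1/2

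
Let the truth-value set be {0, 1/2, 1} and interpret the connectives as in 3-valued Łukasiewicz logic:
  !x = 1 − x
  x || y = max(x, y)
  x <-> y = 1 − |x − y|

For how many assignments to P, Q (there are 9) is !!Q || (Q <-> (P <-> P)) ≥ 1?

3

P = 0, Q = 0 ↦ 0  <
P = 0, Q = 1/2 ↦ 1/2  <
P = 0, Q = 1 ↦ 1  ≥
P = 1/2, Q = 0 ↦ 0  <
P = 1/2, Q = 1/2 ↦ 1/2  <
P = 1/2, Q = 1 ↦ 1  ≥
P = 1, Q = 0 ↦ 0  <
P = 1, Q = 1/2 ↦ 1/2  <
P = 1, Q = 1 ↦ 1  ≥
So 3 of the 9 assignments meet the threshold.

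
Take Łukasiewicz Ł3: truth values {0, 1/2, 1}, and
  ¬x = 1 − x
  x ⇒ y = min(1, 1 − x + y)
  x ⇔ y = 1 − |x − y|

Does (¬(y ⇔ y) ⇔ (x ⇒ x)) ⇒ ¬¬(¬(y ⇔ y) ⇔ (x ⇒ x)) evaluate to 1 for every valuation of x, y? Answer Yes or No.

x = 0, y = 0 ↦ 1
x = 0, y = 1/2 ↦ 1
x = 0, y = 1 ↦ 1
x = 1/2, y = 0 ↦ 1
x = 1/2, y = 1/2 ↦ 1
x = 1/2, y = 1 ↦ 1
x = 1, y = 0 ↦ 1
x = 1, y = 1/2 ↦ 1
x = 1, y = 1 ↦ 1
Every assignment gives a value ≥ 1.

Yes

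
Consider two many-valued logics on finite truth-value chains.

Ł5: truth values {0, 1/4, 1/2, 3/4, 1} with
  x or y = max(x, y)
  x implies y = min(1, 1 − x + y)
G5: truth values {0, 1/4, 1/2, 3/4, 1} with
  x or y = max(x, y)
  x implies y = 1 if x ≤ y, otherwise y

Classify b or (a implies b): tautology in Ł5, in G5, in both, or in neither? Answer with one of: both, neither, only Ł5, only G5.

neither

In Ł5: at a = 1/4, b = 0 the value is 3/4 — not a tautology.
In G5: at a = 1/4, b = 0 the value is 0 — not a tautology.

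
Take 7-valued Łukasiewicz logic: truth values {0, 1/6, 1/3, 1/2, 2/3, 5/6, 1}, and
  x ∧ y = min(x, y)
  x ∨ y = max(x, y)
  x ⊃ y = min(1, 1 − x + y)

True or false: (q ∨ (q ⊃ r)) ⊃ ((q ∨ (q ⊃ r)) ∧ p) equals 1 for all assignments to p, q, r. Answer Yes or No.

Counterexample: take p = 0, q = 0, r = 0.
q ⊃ r = 0 ⊃ 0 = 1
q ∨ (q ⊃ r) = 0 ∨ 1 = 1
(q ∨ (q ⊃ r)) ∧ p = 1 ∧ 0 = 0
(q ∨ (q ⊃ r)) ⊃ ((q ∨ (q ⊃ r)) ∧ p) = 1 ⊃ 0 = 0
This gives 0 ≠ 1.

No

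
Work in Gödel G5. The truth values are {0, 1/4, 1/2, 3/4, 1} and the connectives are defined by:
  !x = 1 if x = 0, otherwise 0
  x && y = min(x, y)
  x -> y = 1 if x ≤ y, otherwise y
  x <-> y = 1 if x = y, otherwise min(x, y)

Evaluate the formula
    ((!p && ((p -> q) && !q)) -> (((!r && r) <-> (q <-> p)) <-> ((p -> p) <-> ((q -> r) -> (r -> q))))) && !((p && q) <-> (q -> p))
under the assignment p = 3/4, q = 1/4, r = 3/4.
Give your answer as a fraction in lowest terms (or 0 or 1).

0

!p = !3/4 = 0
p -> q = 3/4 -> 1/4 = 1/4
!q = !1/4 = 0
(p -> q) && !q = 1/4 && 0 = 0
!p && ((p -> q) && !q) = 0 && 0 = 0
!r = !3/4 = 0
!r && r = 0 && 3/4 = 0
q <-> p = 1/4 <-> 3/4 = 1/4
(!r && r) <-> (q <-> p) = 0 <-> 1/4 = 0
p -> p = 3/4 -> 3/4 = 1
q -> r = 1/4 -> 3/4 = 1
r -> q = 3/4 -> 1/4 = 1/4
(q -> r) -> (r -> q) = 1 -> 1/4 = 1/4
(p -> p) <-> ((q -> r) -> (r -> q)) = 1 <-> 1/4 = 1/4
((!r && r) <-> (q <-> p)) <-> ((p -> p) <-> ((q -> r) -> (r -> q))) = 0 <-> 1/4 = 0
(!p && ((p -> q) && !q)) -> (((!r && r) <-> (q <-> p)) <-> ((p -> p) <-> ((q -> r) -> (r -> q)))) = 0 -> 0 = 1
p && q = 3/4 && 1/4 = 1/4
q -> p = 1/4 -> 3/4 = 1
(p && q) <-> (q -> p) = 1/4 <-> 1 = 1/4
!((p && q) <-> (q -> p)) = !1/4 = 0
((!p && ((p -> q) && !q)) -> (((!r && r) <-> (q <-> p)) <-> ((p -> p) <-> ((q -> r) -> (r -> q))))) && !((p && q) <-> (q -> p)) = 1 && 0 = 0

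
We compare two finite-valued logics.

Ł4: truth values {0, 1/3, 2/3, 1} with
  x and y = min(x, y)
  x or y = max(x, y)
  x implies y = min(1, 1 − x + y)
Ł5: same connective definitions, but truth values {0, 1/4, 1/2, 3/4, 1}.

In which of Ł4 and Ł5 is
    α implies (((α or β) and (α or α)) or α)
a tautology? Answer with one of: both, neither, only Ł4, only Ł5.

both

In Ł4: every assignment gives 1 — tautology.
In Ł5: every assignment gives 1 — tautology.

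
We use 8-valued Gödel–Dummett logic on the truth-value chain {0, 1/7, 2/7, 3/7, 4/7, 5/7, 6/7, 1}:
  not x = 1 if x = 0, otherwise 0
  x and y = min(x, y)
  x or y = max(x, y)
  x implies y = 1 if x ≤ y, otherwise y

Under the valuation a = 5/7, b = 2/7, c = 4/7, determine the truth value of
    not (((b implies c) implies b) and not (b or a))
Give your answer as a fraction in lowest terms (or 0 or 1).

b implies c = 2/7 implies 4/7 = 1
(b implies c) implies b = 1 implies 2/7 = 2/7
b or a = 2/7 or 5/7 = 5/7
not (b or a) = not 5/7 = 0
((b implies c) implies b) and not (b or a) = 2/7 and 0 = 0
not (((b implies c) implies b) and not (b or a)) = not 0 = 1

1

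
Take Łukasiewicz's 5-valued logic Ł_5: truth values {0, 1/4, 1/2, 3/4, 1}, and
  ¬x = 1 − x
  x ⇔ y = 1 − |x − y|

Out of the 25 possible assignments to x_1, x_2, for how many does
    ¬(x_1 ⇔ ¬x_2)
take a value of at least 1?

value 1: 2 assignments (counts)
value 3/4: 4 assignments
value 1/2: 6 assignments
value 1/4: 8 assignments
value 0: 5 assignments
So 2 of the 25 assignments meet the threshold.

2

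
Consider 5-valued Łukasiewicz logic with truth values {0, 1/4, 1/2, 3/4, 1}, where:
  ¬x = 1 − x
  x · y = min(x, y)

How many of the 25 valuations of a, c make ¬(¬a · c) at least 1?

9

value 1: 9 assignments (counts)
value 3/4: 7 assignments
value 1/2: 5 assignments
value 1/4: 3 assignments
value 0: 1 assignment
So 9 of the 25 assignments meet the threshold.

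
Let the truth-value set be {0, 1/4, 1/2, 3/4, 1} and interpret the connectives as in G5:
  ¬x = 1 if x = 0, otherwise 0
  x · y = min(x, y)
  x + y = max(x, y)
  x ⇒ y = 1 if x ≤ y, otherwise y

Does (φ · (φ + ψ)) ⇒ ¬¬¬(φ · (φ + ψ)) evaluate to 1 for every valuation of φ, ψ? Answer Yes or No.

No

Counterexample: take φ = 1/4, ψ = 0.
φ + ψ = 1/4 + 0 = 1/4
φ · (φ + ψ) = 1/4 · 1/4 = 1/4
φ + ψ = 1/4 + 0 = 1/4
φ · (φ + ψ) = 1/4 · 1/4 = 1/4
¬(φ · (φ + ψ)) = ¬1/4 = 0
¬¬(φ · (φ + ψ)) = ¬0 = 1
¬¬¬(φ · (φ + ψ)) = ¬1 = 0
(φ · (φ + ψ)) ⇒ ¬¬¬(φ · (φ + ψ)) = 1/4 ⇒ 0 = 0
This gives 0 ≠ 1.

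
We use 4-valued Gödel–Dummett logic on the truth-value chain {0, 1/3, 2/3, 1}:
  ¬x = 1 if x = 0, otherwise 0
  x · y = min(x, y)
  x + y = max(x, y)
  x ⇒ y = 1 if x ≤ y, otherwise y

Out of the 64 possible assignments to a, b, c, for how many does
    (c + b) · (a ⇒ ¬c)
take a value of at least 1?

value 1: 10 assignments (counts)
value 2/3: 8 assignments
value 1/3: 6 assignments
value 0: 40 assignments
So 10 of the 64 assignments meet the threshold.

10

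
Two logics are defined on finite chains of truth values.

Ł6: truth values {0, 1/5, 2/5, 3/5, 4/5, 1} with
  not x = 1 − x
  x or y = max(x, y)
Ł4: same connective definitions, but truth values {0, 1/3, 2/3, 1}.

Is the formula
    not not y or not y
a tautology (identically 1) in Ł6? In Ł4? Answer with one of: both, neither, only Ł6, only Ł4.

In Ł6: at y = 1/5 the value is 4/5 — not a tautology.
In Ł4: at y = 1/3 the value is 2/3 — not a tautology.

neither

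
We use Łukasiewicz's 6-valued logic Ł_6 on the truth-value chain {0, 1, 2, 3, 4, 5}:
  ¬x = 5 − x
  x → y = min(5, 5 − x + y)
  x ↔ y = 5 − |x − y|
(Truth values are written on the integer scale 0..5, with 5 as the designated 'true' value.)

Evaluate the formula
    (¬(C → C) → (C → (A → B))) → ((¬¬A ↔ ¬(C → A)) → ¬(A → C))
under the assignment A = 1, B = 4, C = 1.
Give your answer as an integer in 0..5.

C → C = 1 → 1 = 5
¬(C → C) = ¬5 = 0
A → B = 1 → 4 = 5
C → (A → B) = 1 → 5 = 5
¬(C → C) → (C → (A → B)) = 0 → 5 = 5
¬A = ¬1 = 4
¬¬A = ¬4 = 1
C → A = 1 → 1 = 5
¬(C → A) = ¬5 = 0
¬¬A ↔ ¬(C → A) = 1 ↔ 0 = 4
A → C = 1 → 1 = 5
¬(A → C) = ¬5 = 0
(¬¬A ↔ ¬(C → A)) → ¬(A → C) = 4 → 0 = 1
(¬(C → C) → (C → (A → B))) → ((¬¬A ↔ ¬(C → A)) → ¬(A → C)) = 5 → 1 = 1

1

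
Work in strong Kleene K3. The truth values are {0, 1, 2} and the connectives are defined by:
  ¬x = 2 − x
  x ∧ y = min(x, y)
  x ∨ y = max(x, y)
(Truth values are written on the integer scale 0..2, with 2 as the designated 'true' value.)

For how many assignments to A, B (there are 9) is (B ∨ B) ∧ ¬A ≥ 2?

A = 0, B = 0 ↦ 0  <
A = 0, B = 1 ↦ 1  <
A = 0, B = 2 ↦ 2  ≥
A = 1, B = 0 ↦ 0  <
A = 1, B = 1 ↦ 1  <
A = 1, B = 2 ↦ 1  <
A = 2, B = 0 ↦ 0  <
A = 2, B = 1 ↦ 0  <
A = 2, B = 2 ↦ 0  <
So 1 of the 9 assignments meets the threshold.

1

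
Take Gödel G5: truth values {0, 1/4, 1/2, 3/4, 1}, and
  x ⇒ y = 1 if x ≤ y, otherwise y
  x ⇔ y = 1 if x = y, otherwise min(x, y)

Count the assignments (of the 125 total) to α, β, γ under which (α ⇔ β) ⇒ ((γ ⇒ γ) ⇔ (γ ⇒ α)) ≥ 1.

value 1: 115 assignments (counts)
value 3/4: 1 assignment
value 1/2: 2 assignments
value 1/4: 3 assignments
value 0: 4 assignments
So 115 of the 125 assignments meet the threshold.

115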